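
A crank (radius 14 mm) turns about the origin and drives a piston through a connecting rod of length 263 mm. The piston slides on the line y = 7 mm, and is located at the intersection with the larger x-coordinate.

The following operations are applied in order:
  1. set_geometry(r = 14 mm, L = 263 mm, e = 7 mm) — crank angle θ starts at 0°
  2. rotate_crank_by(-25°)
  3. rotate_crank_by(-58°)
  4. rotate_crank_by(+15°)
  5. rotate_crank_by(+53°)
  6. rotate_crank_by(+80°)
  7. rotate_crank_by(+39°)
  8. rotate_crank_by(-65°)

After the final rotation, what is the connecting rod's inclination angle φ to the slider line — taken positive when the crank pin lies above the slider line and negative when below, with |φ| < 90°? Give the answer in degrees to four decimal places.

set_geometry: r = 14 mm, L = 263 mm, e = 7 mm; θ ← 0°
rotate_crank_by(-25°): θ ← 0° -25° = -25°
rotate_crank_by(-58°): θ ← -25° -58° = -83°
rotate_crank_by(+15°): θ ← -83° +15° = -68°
rotate_crank_by(+53°): θ ← -68° +53° = -15°
rotate_crank_by(+80°): θ ← -15° +80° = 65°
rotate_crank_by(+39°): θ ← 65° +39° = 104°
rotate_crank_by(-65°): θ ← 104° -65° = 39°
crank pin P = (r cos θ, r sin θ) = (10.880043, 8.810485)
h = r sin θ − e = 8.810485 − 7 = 1.810485
sin φ = h / L = 1.810485 / 263 = 0.00688398
φ = arcsin(0.00688398) = 0.394426°

0.3944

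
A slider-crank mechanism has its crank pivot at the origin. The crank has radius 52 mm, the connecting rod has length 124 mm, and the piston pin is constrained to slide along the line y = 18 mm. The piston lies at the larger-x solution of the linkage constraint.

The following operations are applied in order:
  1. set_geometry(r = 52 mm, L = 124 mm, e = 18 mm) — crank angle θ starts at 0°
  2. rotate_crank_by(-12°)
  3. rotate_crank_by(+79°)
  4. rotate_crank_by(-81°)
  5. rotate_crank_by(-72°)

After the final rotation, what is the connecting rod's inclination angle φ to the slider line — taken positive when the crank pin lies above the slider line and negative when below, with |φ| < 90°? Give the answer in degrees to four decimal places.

-34.2978

set_geometry: r = 52 mm, L = 124 mm, e = 18 mm; θ ← 0°
rotate_crank_by(-12°): θ ← 0° -12° = -12°
rotate_crank_by(+79°): θ ← -12° +79° = 67°
rotate_crank_by(-81°): θ ← 67° -81° = -14°
rotate_crank_by(-72°): θ ← -14° -72° = -86°
crank pin P = (r cos θ, r sin θ) = (3.627337, -51.873331)
h = r sin θ − e = -51.873331 − 18 = -69.873331
sin φ = h / L = -69.873331 / 124 = -0.56349460
φ = arcsin(-0.56349460) = -34.297819°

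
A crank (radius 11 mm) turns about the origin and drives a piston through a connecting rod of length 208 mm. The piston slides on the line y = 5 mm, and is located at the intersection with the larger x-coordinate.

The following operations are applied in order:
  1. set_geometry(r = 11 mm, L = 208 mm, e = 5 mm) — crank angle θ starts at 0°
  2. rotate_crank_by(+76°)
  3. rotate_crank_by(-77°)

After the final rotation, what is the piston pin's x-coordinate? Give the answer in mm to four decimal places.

set_geometry: r = 11 mm, L = 208 mm, e = 5 mm; θ ← 0°
rotate_crank_by(+76°): θ ← 0° +76° = 76°
rotate_crank_by(-77°): θ ← 76° -77° = -1°
crank pin P = (r cos θ, r sin θ) = (10.998325, -0.191976)
h = r sin θ − e = -0.191976 − 5 = -5.191976
x = r cos θ + √(L² − h²) = 10.998325 + √(43264.0 − 26.9566) = 10.998325 + 207.935190 = 218.933515

218.9335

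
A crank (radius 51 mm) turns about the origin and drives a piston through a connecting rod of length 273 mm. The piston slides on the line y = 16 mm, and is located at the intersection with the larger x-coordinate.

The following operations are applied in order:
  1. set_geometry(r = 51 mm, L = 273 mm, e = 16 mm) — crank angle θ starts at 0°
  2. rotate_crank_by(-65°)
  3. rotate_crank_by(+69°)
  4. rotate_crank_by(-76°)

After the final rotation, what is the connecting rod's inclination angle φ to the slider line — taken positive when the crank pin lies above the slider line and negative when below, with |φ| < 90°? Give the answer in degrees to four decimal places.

-13.6670

set_geometry: r = 51 mm, L = 273 mm, e = 16 mm; θ ← 0°
rotate_crank_by(-65°): θ ← 0° -65° = -65°
rotate_crank_by(+69°): θ ← -65° +69° = 4°
rotate_crank_by(-76°): θ ← 4° -76° = -72°
crank pin P = (r cos θ, r sin θ) = (15.759867, -48.503882)
h = r sin θ − e = -48.503882 − 16 = -64.503882
sin φ = h / L = -64.503882 / 273 = -0.23627796
φ = arcsin(-0.23627796) = -13.666966°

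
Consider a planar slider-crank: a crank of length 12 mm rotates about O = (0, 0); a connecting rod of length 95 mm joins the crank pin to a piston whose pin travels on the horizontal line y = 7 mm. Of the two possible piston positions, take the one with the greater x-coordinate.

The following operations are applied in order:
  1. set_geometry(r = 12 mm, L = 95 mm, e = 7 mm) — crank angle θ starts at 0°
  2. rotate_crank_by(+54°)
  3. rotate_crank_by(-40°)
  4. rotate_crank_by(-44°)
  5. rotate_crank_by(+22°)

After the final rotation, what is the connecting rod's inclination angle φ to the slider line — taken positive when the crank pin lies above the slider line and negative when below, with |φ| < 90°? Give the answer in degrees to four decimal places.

set_geometry: r = 12 mm, L = 95 mm, e = 7 mm; θ ← 0°
rotate_crank_by(+54°): θ ← 0° +54° = 54°
rotate_crank_by(-40°): θ ← 54° -40° = 14°
rotate_crank_by(-44°): θ ← 14° -44° = -30°
rotate_crank_by(+22°): θ ← -30° +22° = -8°
crank pin P = (r cos θ, r sin θ) = (11.883217, -1.670077)
h = r sin θ − e = -1.670077 − 7 = -8.670077
sin φ = h / L = -8.670077 / 95 = -0.09126397
φ = arcsin(-0.09126397) = -5.236327°

-5.2363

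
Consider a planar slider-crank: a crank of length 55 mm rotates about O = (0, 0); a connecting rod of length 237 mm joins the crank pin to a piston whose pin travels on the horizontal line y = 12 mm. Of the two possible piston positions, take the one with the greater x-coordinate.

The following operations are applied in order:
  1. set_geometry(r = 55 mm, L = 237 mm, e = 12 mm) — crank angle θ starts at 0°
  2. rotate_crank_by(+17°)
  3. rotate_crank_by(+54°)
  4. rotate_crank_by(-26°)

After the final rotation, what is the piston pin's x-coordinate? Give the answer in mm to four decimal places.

274.3604

set_geometry: r = 55 mm, L = 237 mm, e = 12 mm; θ ← 0°
rotate_crank_by(+17°): θ ← 0° +17° = 17°
rotate_crank_by(+54°): θ ← 17° +54° = 71°
rotate_crank_by(-26°): θ ← 71° -26° = 45°
crank pin P = (r cos θ, r sin θ) = (38.890873, 38.890873)
h = r sin θ − e = 38.890873 − 12 = 26.890873
x = r cos θ + √(L² − h²) = 38.890873 + √(56169.0 − 723.1190) = 38.890873 + 235.469490 = 274.360363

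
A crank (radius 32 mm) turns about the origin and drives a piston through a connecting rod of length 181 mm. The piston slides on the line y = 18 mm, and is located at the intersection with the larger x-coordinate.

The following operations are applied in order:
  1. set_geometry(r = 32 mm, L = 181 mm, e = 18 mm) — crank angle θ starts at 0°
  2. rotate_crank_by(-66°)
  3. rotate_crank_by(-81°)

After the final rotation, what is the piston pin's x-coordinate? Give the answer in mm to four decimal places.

150.6613

set_geometry: r = 32 mm, L = 181 mm, e = 18 mm; θ ← 0°
rotate_crank_by(-66°): θ ← 0° -66° = -66°
rotate_crank_by(-81°): θ ← -66° -81° = -147°
crank pin P = (r cos θ, r sin θ) = (-26.837458, -17.428449)
h = r sin θ − e = -17.428449 − 18 = -35.428449
x = r cos θ + √(L² − h²) = -26.837458 + √(32761.0 − 1255.1750) = -26.837458 + 177.498803 = 150.661345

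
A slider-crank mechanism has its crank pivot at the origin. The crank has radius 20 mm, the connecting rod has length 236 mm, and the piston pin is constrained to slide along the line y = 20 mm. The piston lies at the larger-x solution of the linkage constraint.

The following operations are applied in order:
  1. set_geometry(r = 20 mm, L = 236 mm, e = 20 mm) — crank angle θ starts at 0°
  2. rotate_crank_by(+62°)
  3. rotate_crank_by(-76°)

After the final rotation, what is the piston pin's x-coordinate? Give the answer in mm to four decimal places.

254.0952

set_geometry: r = 20 mm, L = 236 mm, e = 20 mm; θ ← 0°
rotate_crank_by(+62°): θ ← 0° +62° = 62°
rotate_crank_by(-76°): θ ← 62° -76° = -14°
crank pin P = (r cos θ, r sin θ) = (19.405915, -4.838438)
h = r sin θ − e = -4.838438 − 20 = -24.838438
x = r cos θ + √(L² − h²) = 19.405915 + √(55696.0 − 616.9480) = 19.405915 + 234.689267 = 254.095181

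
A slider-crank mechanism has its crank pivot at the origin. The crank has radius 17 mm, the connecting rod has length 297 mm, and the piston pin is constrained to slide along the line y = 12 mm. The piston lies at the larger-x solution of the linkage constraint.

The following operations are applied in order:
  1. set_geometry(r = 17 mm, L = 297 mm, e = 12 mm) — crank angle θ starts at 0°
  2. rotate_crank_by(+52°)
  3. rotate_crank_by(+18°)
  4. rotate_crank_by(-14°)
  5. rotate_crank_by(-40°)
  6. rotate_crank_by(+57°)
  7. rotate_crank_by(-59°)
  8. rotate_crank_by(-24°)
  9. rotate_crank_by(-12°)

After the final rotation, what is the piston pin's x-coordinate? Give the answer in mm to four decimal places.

312.1936

set_geometry: r = 17 mm, L = 297 mm, e = 12 mm; θ ← 0°
rotate_crank_by(+52°): θ ← 0° +52° = 52°
rotate_crank_by(+18°): θ ← 52° +18° = 70°
rotate_crank_by(-14°): θ ← 70° -14° = 56°
rotate_crank_by(-40°): θ ← 56° -40° = 16°
rotate_crank_by(+57°): θ ← 16° +57° = 73°
rotate_crank_by(-59°): θ ← 73° -59° = 14°
rotate_crank_by(-24°): θ ← 14° -24° = -10°
rotate_crank_by(-12°): θ ← -10° -12° = -22°
crank pin P = (r cos θ, r sin θ) = (15.762126, -6.368312)
h = r sin θ − e = -6.368312 − 12 = -18.368312
x = r cos θ + √(L² − h²) = 15.762126 + √(88209.0 − 337.3949) = 15.762126 + 296.431451 = 312.193576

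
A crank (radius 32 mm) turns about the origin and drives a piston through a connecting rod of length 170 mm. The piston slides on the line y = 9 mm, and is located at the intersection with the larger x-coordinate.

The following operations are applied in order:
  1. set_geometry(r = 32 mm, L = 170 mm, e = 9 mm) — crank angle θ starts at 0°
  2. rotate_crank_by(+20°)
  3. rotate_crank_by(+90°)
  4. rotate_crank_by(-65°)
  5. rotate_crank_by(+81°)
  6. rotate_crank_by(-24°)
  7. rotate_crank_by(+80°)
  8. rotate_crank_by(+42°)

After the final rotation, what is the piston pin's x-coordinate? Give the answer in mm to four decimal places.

set_geometry: r = 32 mm, L = 170 mm, e = 9 mm; θ ← 0°
rotate_crank_by(+20°): θ ← 0° +20° = 20°
rotate_crank_by(+90°): θ ← 20° +90° = 110°
rotate_crank_by(-65°): θ ← 110° -65° = 45°
rotate_crank_by(+81°): θ ← 45° +81° = 126°
rotate_crank_by(-24°): θ ← 126° -24° = 102°
rotate_crank_by(+80°): θ ← 102° +80° = 182°
rotate_crank_by(+42°): θ ← 182° +42° = 224°
crank pin P = (r cos θ, r sin θ) = (-23.018874, -22.229068)
h = r sin θ − e = -22.229068 − 9 = -31.229068
x = r cos θ + √(L² − h²) = -23.018874 + √(28900.0 − 975.2547) = -23.018874 + 167.106988 = 144.088114

144.0881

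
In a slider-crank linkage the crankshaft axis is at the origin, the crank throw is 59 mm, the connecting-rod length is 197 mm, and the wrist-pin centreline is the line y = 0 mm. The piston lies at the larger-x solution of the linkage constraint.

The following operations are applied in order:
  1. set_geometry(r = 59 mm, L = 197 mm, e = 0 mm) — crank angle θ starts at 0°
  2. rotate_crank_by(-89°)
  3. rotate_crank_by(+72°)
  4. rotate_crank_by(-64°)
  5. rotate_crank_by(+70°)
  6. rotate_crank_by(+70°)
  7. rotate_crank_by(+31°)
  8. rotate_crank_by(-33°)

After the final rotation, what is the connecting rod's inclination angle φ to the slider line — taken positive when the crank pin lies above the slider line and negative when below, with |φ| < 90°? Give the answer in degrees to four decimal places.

set_geometry: r = 59 mm, L = 197 mm, e = 0 mm; θ ← 0°
rotate_crank_by(-89°): θ ← 0° -89° = -89°
rotate_crank_by(+72°): θ ← -89° +72° = -17°
rotate_crank_by(-64°): θ ← -17° -64° = -81°
rotate_crank_by(+70°): θ ← -81° +70° = -11°
rotate_crank_by(+70°): θ ← -11° +70° = 59°
rotate_crank_by(+31°): θ ← 59° +31° = 90°
rotate_crank_by(-33°): θ ← 90° -33° = 57°
crank pin P = (r cos θ, r sin θ) = (32.133703, 49.481564)
h = r sin θ − e = 49.481564 − 0 = 49.481564
sin φ = h / L = 49.481564 / 197 = 0.25117545
φ = arcsin(0.25117545) = 14.547080°

14.5471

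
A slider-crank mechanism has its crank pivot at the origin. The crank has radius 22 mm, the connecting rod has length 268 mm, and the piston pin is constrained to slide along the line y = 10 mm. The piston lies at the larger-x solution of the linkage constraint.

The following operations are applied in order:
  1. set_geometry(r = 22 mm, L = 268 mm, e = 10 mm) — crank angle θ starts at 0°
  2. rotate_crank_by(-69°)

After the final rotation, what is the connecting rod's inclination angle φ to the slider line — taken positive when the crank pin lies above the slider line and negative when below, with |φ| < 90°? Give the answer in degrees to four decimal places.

set_geometry: r = 22 mm, L = 268 mm, e = 10 mm; θ ← 0°
rotate_crank_by(-69°): θ ← 0° -69° = -69°
crank pin P = (r cos θ, r sin θ) = (7.884095, -20.538769)
h = r sin θ − e = -20.538769 − 10 = -30.538769
sin φ = h / L = -30.538769 / 268 = -0.11395063
φ = arcsin(-0.11395063) = -6.543103°

-6.5431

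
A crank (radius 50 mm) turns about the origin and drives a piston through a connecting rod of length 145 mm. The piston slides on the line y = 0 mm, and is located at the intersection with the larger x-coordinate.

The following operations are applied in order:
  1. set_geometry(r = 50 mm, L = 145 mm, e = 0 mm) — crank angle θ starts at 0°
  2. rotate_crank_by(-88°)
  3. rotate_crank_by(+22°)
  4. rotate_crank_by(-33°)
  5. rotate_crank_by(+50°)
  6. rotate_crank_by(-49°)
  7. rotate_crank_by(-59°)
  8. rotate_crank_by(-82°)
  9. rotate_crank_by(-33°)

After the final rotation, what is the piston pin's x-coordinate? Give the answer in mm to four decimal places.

set_geometry: r = 50 mm, L = 145 mm, e = 0 mm; θ ← 0°
rotate_crank_by(-88°): θ ← 0° -88° = -88°
rotate_crank_by(+22°): θ ← -88° +22° = -66°
rotate_crank_by(-33°): θ ← -66° -33° = -99°
rotate_crank_by(+50°): θ ← -99° +50° = -49°
rotate_crank_by(-49°): θ ← -49° -49° = -98°
rotate_crank_by(-59°): θ ← -98° -59° = -157°
rotate_crank_by(-82°): θ ← -157° -82° = -239°
rotate_crank_by(-33°): θ ← -239° -33° = -272°
crank pin P = (r cos θ, r sin θ) = (1.744975, 49.969541)
h = r sin θ − e = 49.969541 − 0 = 49.969541
x = r cos θ + √(L² − h²) = 1.744975 + √(21025.0 − 2496.9551) = 1.744975 + 136.117761 = 137.862736

137.8627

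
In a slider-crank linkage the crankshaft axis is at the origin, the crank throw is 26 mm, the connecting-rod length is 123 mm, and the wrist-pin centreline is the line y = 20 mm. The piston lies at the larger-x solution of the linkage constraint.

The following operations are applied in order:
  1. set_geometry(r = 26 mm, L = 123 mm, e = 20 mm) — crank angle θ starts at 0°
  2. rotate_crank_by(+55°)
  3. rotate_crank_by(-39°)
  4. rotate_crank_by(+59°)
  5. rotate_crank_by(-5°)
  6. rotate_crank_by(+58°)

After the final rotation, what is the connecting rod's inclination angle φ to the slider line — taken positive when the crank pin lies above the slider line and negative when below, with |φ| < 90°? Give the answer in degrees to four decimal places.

0.2275

set_geometry: r = 26 mm, L = 123 mm, e = 20 mm; θ ← 0°
rotate_crank_by(+55°): θ ← 0° +55° = 55°
rotate_crank_by(-39°): θ ← 55° -39° = 16°
rotate_crank_by(+59°): θ ← 16° +59° = 75°
rotate_crank_by(-5°): θ ← 75° -5° = 70°
rotate_crank_by(+58°): θ ← 70° +58° = 128°
crank pin P = (r cos θ, r sin θ) = (-16.007198, 20.488280)
h = r sin θ − e = 20.488280 − 20 = 0.488280
sin φ = h / L = 0.488280 / 123 = 0.00396975
φ = arcsin(0.00396975) = 0.227451°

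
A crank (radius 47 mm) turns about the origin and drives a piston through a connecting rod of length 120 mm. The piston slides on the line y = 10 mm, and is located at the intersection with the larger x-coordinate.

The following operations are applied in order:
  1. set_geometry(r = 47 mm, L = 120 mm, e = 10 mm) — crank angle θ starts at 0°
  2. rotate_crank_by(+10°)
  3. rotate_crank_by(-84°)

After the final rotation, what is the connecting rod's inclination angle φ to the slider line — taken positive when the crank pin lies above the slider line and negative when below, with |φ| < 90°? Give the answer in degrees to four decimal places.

-27.3760

set_geometry: r = 47 mm, L = 120 mm, e = 10 mm; θ ← 0°
rotate_crank_by(+10°): θ ← 0° +10° = 10°
rotate_crank_by(-84°): θ ← 10° -84° = -74°
crank pin P = (r cos θ, r sin θ) = (12.954956, -45.179300)
h = r sin θ − e = -45.179300 − 10 = -55.179300
sin φ = h / L = -55.179300 / 120 = -0.45982750
φ = arcsin(-0.45982750) = -27.375977°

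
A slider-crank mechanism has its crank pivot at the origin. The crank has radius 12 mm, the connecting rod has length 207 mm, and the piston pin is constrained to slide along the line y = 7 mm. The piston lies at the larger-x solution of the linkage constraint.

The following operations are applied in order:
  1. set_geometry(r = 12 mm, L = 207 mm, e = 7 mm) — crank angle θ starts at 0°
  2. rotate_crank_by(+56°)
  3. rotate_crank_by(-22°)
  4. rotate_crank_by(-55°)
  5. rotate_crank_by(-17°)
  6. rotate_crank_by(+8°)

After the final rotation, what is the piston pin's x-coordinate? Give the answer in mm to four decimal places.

216.9837

set_geometry: r = 12 mm, L = 207 mm, e = 7 mm; θ ← 0°
rotate_crank_by(+56°): θ ← 0° +56° = 56°
rotate_crank_by(-22°): θ ← 56° -22° = 34°
rotate_crank_by(-55°): θ ← 34° -55° = -21°
rotate_crank_by(-17°): θ ← -21° -17° = -38°
rotate_crank_by(+8°): θ ← -38° +8° = -30°
crank pin P = (r cos θ, r sin θ) = (10.392305, -6.000000)
h = r sin θ − e = -6.000000 − 7 = -13.000000
x = r cos θ + √(L² − h²) = 10.392305 + √(42849.0 − 169.0000) = 10.392305 + 206.591384 = 216.983689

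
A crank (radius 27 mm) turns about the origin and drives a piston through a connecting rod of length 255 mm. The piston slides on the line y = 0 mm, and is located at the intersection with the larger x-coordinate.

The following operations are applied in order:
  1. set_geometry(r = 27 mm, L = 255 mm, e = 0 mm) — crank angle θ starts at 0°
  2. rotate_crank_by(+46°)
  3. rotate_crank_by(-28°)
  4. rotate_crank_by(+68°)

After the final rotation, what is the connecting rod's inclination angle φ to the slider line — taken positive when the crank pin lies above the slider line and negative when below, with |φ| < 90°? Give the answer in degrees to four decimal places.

set_geometry: r = 27 mm, L = 255 mm, e = 0 mm; θ ← 0°
rotate_crank_by(+46°): θ ← 0° +46° = 46°
rotate_crank_by(-28°): θ ← 46° -28° = 18°
rotate_crank_by(+68°): θ ← 18° +68° = 86°
crank pin P = (r cos θ, r sin θ) = (1.883425, 26.934229)
h = r sin θ − e = 26.934229 − 0 = 26.934229
sin φ = h / L = 26.934229 / 255 = 0.10562443
φ = arcsin(0.10562443) = 6.063144°

6.0631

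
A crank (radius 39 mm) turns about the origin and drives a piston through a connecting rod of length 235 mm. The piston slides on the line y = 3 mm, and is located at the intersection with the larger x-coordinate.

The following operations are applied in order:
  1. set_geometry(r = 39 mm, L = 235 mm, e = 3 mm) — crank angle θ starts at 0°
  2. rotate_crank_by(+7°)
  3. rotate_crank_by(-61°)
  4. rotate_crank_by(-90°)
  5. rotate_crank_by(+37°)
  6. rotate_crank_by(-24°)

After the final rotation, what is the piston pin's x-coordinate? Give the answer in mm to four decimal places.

207.1648

set_geometry: r = 39 mm, L = 235 mm, e = 3 mm; θ ← 0°
rotate_crank_by(+7°): θ ← 0° +7° = 7°
rotate_crank_by(-61°): θ ← 7° -61° = -54°
rotate_crank_by(-90°): θ ← -54° -90° = -144°
rotate_crank_by(+37°): θ ← -144° +37° = -107°
rotate_crank_by(-24°): θ ← -107° -24° = -131°
crank pin P = (r cos θ, r sin θ) = (-25.586302, -29.433674)
h = r sin θ − e = -29.433674 − 3 = -32.433674
x = r cos θ + √(L² − h²) = -25.586302 + √(55225.0 − 1051.9432) = -25.586302 + 232.751062 = 207.164760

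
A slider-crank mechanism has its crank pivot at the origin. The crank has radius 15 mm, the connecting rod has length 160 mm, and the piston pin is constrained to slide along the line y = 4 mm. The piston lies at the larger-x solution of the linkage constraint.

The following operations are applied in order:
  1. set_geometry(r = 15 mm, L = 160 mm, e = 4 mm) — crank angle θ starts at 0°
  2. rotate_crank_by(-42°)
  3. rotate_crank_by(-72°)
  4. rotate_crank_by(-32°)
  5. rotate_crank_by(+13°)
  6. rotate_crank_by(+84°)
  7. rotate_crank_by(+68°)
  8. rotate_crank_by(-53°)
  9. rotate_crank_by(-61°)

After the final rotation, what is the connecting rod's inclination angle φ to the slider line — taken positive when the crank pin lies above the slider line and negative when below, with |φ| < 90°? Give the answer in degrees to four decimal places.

set_geometry: r = 15 mm, L = 160 mm, e = 4 mm; θ ← 0°
rotate_crank_by(-42°): θ ← 0° -42° = -42°
rotate_crank_by(-72°): θ ← -42° -72° = -114°
rotate_crank_by(-32°): θ ← -114° -32° = -146°
rotate_crank_by(+13°): θ ← -146° +13° = -133°
rotate_crank_by(+84°): θ ← -133° +84° = -49°
rotate_crank_by(+68°): θ ← -49° +68° = 19°
rotate_crank_by(-53°): θ ← 19° -53° = -34°
rotate_crank_by(-61°): θ ← -34° -61° = -95°
crank pin P = (r cos θ, r sin θ) = (-1.307336, -14.942920)
h = r sin θ − e = -14.942920 − 4 = -18.942920
sin φ = h / L = -18.942920 / 160 = -0.11839325
φ = arcsin(-0.11839325) = -6.799382°

-6.7994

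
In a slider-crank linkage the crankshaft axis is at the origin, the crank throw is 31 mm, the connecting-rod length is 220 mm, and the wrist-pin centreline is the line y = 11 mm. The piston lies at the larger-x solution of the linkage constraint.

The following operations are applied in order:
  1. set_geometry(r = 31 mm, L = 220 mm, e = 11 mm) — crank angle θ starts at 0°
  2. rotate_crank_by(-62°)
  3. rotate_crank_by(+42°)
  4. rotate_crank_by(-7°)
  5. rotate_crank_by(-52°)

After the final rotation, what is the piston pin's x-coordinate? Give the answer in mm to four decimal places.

221.9788

set_geometry: r = 31 mm, L = 220 mm, e = 11 mm; θ ← 0°
rotate_crank_by(-62°): θ ← 0° -62° = -62°
rotate_crank_by(+42°): θ ← -62° +42° = -20°
rotate_crank_by(-7°): θ ← -20° -7° = -27°
rotate_crank_by(-52°): θ ← -27° -52° = -79°
crank pin P = (r cos θ, r sin θ) = (5.915079, -30.430443)
h = r sin θ − e = -30.430443 − 11 = -41.430443
x = r cos θ + √(L² − h²) = 5.915079 + √(48400.0 − 1716.4816) = 5.915079 + 216.063691 = 221.978770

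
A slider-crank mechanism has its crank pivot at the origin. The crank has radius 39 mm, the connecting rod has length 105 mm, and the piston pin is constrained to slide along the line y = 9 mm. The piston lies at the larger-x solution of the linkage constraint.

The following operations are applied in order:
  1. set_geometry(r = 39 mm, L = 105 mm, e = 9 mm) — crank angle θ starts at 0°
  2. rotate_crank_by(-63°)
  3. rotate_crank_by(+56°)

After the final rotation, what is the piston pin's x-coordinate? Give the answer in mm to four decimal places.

set_geometry: r = 39 mm, L = 105 mm, e = 9 mm; θ ← 0°
rotate_crank_by(-63°): θ ← 0° -63° = -63°
rotate_crank_by(+56°): θ ← -63° +56° = -7°
crank pin P = (r cos θ, r sin θ) = (38.709300, -4.752904)
h = r sin θ − e = -4.752904 − 9 = -13.752904
x = r cos θ + √(L² − h²) = 38.709300 + √(11025.0 − 189.1424) = 38.709300 + 104.095426 = 142.804725

142.8047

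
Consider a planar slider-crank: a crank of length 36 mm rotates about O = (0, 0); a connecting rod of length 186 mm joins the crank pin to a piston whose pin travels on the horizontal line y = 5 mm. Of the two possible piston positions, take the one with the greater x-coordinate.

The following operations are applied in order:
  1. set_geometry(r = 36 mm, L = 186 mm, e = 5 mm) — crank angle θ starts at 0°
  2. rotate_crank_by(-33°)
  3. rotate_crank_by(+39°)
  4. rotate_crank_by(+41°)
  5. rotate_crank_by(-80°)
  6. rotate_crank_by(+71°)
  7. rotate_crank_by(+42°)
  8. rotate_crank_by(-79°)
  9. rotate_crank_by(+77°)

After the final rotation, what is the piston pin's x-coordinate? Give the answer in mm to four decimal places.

191.0145

set_geometry: r = 36 mm, L = 186 mm, e = 5 mm; θ ← 0°
rotate_crank_by(-33°): θ ← 0° -33° = -33°
rotate_crank_by(+39°): θ ← -33° +39° = 6°
rotate_crank_by(+41°): θ ← 6° +41° = 47°
rotate_crank_by(-80°): θ ← 47° -80° = -33°
rotate_crank_by(+71°): θ ← -33° +71° = 38°
rotate_crank_by(+42°): θ ← 38° +42° = 80°
rotate_crank_by(-79°): θ ← 80° -79° = 1°
rotate_crank_by(+77°): θ ← 1° +77° = 78°
crank pin P = (r cos θ, r sin θ) = (7.484821, 35.213314)
h = r sin θ − e = 35.213314 − 5 = 30.213314
x = r cos θ + √(L² − h²) = 7.484821 + √(34596.0 − 912.8443) = 7.484821 + 183.529713 = 191.014534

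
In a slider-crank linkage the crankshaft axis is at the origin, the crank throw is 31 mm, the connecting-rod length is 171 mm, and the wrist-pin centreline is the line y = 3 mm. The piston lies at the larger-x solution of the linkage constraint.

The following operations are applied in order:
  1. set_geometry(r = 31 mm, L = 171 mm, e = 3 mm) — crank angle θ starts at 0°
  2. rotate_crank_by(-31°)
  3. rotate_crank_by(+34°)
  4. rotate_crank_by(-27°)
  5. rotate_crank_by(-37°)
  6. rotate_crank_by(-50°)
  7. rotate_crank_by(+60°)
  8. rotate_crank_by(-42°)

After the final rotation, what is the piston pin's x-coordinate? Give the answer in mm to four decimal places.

set_geometry: r = 31 mm, L = 171 mm, e = 3 mm; θ ← 0°
rotate_crank_by(-31°): θ ← 0° -31° = -31°
rotate_crank_by(+34°): θ ← -31° +34° = 3°
rotate_crank_by(-27°): θ ← 3° -27° = -24°
rotate_crank_by(-37°): θ ← -24° -37° = -61°
rotate_crank_by(-50°): θ ← -61° -50° = -111°
rotate_crank_by(+60°): θ ← -111° +60° = -51°
rotate_crank_by(-42°): θ ← -51° -42° = -93°
crank pin P = (r cos θ, r sin θ) = (-1.622415, -30.957516)
h = r sin θ − e = -30.957516 − 3 = -33.957516
x = r cos θ + √(L² − h²) = -1.622415 + √(29241.0 − 1153.1129) = -1.622415 + 167.594413 = 165.971998

165.9720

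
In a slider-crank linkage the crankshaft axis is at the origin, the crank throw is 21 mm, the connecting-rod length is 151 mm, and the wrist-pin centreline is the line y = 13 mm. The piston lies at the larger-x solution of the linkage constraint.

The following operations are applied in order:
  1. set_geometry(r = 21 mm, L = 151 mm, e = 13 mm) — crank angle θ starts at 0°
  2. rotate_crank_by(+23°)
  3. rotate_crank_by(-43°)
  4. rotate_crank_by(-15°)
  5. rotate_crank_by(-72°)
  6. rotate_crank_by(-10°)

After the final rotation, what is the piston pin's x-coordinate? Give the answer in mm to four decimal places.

138.0989

set_geometry: r = 21 mm, L = 151 mm, e = 13 mm; θ ← 0°
rotate_crank_by(+23°): θ ← 0° +23° = 23°
rotate_crank_by(-43°): θ ← 23° -43° = -20°
rotate_crank_by(-15°): θ ← -20° -15° = -35°
rotate_crank_by(-72°): θ ← -35° -72° = -107°
rotate_crank_by(-10°): θ ← -107° -10° = -117°
crank pin P = (r cos θ, r sin θ) = (-9.533800, -18.711137)
h = r sin θ − e = -18.711137 − 13 = -31.711137
x = r cos θ + √(L² − h²) = -9.533800 + √(22801.0 − 1005.5962) = -9.533800 + 147.632665 = 138.098865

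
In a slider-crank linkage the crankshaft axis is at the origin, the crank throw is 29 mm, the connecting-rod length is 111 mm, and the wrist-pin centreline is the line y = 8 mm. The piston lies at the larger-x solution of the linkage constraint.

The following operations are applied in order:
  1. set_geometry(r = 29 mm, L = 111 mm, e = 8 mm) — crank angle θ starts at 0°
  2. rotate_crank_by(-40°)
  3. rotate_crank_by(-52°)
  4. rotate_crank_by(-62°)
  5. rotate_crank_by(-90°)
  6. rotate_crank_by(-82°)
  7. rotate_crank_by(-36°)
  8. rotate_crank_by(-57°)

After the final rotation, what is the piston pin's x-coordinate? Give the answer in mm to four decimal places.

120.9614

set_geometry: r = 29 mm, L = 111 mm, e = 8 mm; θ ← 0°
rotate_crank_by(-40°): θ ← 0° -40° = -40°
rotate_crank_by(-52°): θ ← -40° -52° = -92°
rotate_crank_by(-62°): θ ← -92° -62° = -154°
rotate_crank_by(-90°): θ ← -154° -90° = -244°
rotate_crank_by(-82°): θ ← -244° -82° = -326°
rotate_crank_by(-36°): θ ← -326° -36° = -362°
rotate_crank_by(-57°): θ ← -362° -57° = -419°
crank pin P = (r cos θ, r sin θ) = (14.936104, -24.857852)
h = r sin θ − e = -24.857852 − 8 = -32.857852
x = r cos θ + √(L² − h²) = 14.936104 + √(12321.0 − 1079.6384) = 14.936104 + 106.025287 = 120.961392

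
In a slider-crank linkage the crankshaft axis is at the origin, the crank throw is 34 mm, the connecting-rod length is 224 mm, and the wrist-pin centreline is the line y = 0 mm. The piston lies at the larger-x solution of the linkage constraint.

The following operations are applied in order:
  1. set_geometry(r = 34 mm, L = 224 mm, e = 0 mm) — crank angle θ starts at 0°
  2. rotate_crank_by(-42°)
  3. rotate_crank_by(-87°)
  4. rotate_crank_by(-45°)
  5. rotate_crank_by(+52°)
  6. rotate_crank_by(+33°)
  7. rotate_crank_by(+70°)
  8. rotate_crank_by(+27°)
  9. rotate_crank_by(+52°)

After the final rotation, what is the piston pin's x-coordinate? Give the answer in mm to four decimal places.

239.0563

set_geometry: r = 34 mm, L = 224 mm, e = 0 mm; θ ← 0°
rotate_crank_by(-42°): θ ← 0° -42° = -42°
rotate_crank_by(-87°): θ ← -42° -87° = -129°
rotate_crank_by(-45°): θ ← -129° -45° = -174°
rotate_crank_by(+52°): θ ← -174° +52° = -122°
rotate_crank_by(+33°): θ ← -122° +33° = -89°
rotate_crank_by(+70°): θ ← -89° +70° = -19°
rotate_crank_by(+27°): θ ← -19° +27° = 8°
rotate_crank_by(+52°): θ ← 8° +52° = 60°
crank pin P = (r cos θ, r sin θ) = (17.000000, 29.444864)
h = r sin θ − e = 29.444864 − 0 = 29.444864
x = r cos θ + √(L² − h²) = 17.000000 + √(50176.0 − 867.0000) = 17.000000 + 222.056299 = 239.056299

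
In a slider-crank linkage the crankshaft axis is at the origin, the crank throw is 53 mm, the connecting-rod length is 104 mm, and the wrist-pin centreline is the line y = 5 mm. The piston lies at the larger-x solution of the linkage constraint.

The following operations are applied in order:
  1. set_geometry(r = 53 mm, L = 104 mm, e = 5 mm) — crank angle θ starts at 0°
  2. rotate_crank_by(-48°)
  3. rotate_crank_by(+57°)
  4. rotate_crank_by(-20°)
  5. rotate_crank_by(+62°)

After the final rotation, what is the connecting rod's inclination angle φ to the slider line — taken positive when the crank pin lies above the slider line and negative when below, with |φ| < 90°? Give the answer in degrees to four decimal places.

set_geometry: r = 53 mm, L = 104 mm, e = 5 mm; θ ← 0°
rotate_crank_by(-48°): θ ← 0° -48° = -48°
rotate_crank_by(+57°): θ ← -48° +57° = 9°
rotate_crank_by(-20°): θ ← 9° -20° = -11°
rotate_crank_by(+62°): θ ← -11° +62° = 51°
crank pin P = (r cos θ, r sin θ) = (33.353981, 41.188736)
h = r sin θ − e = 41.188736 − 5 = 36.188736
sin φ = h / L = 36.188736 / 104 = 0.34796861
φ = arcsin(0.34796861) = 20.363117°

20.3631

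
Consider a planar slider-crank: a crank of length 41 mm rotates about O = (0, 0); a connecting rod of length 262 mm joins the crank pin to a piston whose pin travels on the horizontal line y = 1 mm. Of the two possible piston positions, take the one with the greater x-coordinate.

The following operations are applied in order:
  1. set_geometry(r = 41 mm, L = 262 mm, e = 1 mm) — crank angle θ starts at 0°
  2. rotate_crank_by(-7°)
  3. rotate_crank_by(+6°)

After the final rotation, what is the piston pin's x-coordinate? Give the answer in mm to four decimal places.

302.9881

set_geometry: r = 41 mm, L = 262 mm, e = 1 mm; θ ← 0°
rotate_crank_by(-7°): θ ← 0° -7° = -7°
rotate_crank_by(+6°): θ ← -7° +6° = -1°
crank pin P = (r cos θ, r sin θ) = (40.993756, -0.715549)
h = r sin θ − e = -0.715549 − 1 = -1.715549
x = r cos θ + √(L² − h²) = 40.993756 + √(68644.0 − 2.9431) = 40.993756 + 261.994383 = 302.988139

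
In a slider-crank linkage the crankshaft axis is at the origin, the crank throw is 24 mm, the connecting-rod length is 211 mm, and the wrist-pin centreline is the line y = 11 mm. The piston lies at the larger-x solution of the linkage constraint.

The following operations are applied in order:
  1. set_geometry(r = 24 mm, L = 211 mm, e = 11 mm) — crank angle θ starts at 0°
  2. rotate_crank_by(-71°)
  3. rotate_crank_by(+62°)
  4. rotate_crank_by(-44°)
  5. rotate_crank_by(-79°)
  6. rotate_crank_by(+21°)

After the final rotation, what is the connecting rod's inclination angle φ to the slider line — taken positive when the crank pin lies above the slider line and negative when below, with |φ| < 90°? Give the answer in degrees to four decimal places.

set_geometry: r = 24 mm, L = 211 mm, e = 11 mm; θ ← 0°
rotate_crank_by(-71°): θ ← 0° -71° = -71°
rotate_crank_by(+62°): θ ← -71° +62° = -9°
rotate_crank_by(-44°): θ ← -9° -44° = -53°
rotate_crank_by(-79°): θ ← -53° -79° = -132°
rotate_crank_by(+21°): θ ← -132° +21° = -111°
crank pin P = (r cos θ, r sin θ) = (-8.600831, -22.405930)
h = r sin θ − e = -22.405930 − 11 = -33.405930
sin φ = h / L = -33.405930 / 211 = -0.15832194
φ = arcsin(-0.15832194) = -9.109509°

-9.1095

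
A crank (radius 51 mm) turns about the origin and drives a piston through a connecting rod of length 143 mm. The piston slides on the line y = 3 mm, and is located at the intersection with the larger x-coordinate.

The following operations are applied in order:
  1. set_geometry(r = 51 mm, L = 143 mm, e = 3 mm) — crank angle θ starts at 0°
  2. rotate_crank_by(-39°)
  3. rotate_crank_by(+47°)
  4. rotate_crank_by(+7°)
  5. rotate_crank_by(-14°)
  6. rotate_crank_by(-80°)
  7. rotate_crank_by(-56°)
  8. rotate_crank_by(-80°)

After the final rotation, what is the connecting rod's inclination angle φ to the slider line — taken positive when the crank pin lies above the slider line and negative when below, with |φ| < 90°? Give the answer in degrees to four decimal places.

10.5785

set_geometry: r = 51 mm, L = 143 mm, e = 3 mm; θ ← 0°
rotate_crank_by(-39°): θ ← 0° -39° = -39°
rotate_crank_by(+47°): θ ← -39° +47° = 8°
rotate_crank_by(+7°): θ ← 8° +7° = 15°
rotate_crank_by(-14°): θ ← 15° -14° = 1°
rotate_crank_by(-80°): θ ← 1° -80° = -79°
rotate_crank_by(-56°): θ ← -79° -56° = -135°
rotate_crank_by(-80°): θ ← -135° -80° = -215°
crank pin P = (r cos θ, r sin θ) = (-41.776754, 29.252398)
h = r sin θ − e = 29.252398 − 3 = 26.252398
sin φ = h / L = 26.252398 / 143 = 0.18358320
φ = arcsin(0.18358320) = 10.578541°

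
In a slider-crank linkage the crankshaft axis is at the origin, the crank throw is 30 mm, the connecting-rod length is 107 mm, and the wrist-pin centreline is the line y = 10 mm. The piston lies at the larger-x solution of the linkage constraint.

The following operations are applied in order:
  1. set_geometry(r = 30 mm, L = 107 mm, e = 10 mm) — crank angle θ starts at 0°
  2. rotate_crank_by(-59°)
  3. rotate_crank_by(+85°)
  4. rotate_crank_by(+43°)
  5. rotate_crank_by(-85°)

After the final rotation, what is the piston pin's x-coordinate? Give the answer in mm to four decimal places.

134.2667

set_geometry: r = 30 mm, L = 107 mm, e = 10 mm; θ ← 0°
rotate_crank_by(-59°): θ ← 0° -59° = -59°
rotate_crank_by(+85°): θ ← -59° +85° = 26°
rotate_crank_by(+43°): θ ← 26° +43° = 69°
rotate_crank_by(-85°): θ ← 69° -85° = -16°
crank pin P = (r cos θ, r sin θ) = (28.837851, -8.269121)
h = r sin θ − e = -8.269121 − 10 = -18.269121
x = r cos θ + √(L² − h²) = 28.837851 + √(11449.0 − 333.7608) = 28.837851 + 105.428835 = 134.266686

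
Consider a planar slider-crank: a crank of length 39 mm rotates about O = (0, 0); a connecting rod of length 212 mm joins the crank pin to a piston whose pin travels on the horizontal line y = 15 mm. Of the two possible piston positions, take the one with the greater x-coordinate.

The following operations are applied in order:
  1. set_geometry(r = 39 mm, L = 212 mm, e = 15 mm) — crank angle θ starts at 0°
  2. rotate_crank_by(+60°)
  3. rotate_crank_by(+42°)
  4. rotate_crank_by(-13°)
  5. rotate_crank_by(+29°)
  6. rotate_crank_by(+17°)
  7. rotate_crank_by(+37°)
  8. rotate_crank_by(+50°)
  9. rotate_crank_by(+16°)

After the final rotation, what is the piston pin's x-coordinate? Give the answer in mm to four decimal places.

185.8105

set_geometry: r = 39 mm, L = 212 mm, e = 15 mm; θ ← 0°
rotate_crank_by(+60°): θ ← 0° +60° = 60°
rotate_crank_by(+42°): θ ← 60° +42° = 102°
rotate_crank_by(-13°): θ ← 102° -13° = 89°
rotate_crank_by(+29°): θ ← 89° +29° = 118°
rotate_crank_by(+17°): θ ← 118° +17° = 135°
rotate_crank_by(+37°): θ ← 135° +37° = 172°
rotate_crank_by(+50°): θ ← 172° +50° = 222°
rotate_crank_by(+16°): θ ← 222° +16° = 238°
crank pin P = (r cos θ, r sin θ) = (-20.666851, -33.073876)
h = r sin θ − e = -33.073876 − 15 = -48.073876
x = r cos θ + √(L² − h²) = -20.666851 + √(44944.0 − 2311.0975) = -20.666851 + 206.477366 = 185.810514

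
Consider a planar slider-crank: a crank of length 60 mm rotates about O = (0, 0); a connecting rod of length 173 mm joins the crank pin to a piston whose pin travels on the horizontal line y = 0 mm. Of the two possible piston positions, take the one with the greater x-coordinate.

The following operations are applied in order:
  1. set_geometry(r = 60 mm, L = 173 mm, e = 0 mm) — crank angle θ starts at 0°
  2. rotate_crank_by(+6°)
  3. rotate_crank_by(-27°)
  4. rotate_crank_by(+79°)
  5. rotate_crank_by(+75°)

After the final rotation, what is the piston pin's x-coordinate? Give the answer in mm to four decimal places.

126.4224

set_geometry: r = 60 mm, L = 173 mm, e = 0 mm; θ ← 0°
rotate_crank_by(+6°): θ ← 0° +6° = 6°
rotate_crank_by(-27°): θ ← 6° -27° = -21°
rotate_crank_by(+79°): θ ← -21° +79° = 58°
rotate_crank_by(+75°): θ ← 58° +75° = 133°
crank pin P = (r cos θ, r sin θ) = (-40.919902, 43.881222)
h = r sin θ − e = 43.881222 − 0 = 43.881222
x = r cos θ + √(L² − h²) = -40.919902 + √(29929.0 − 1925.5617) = -40.919902 + 167.342279 = 126.422377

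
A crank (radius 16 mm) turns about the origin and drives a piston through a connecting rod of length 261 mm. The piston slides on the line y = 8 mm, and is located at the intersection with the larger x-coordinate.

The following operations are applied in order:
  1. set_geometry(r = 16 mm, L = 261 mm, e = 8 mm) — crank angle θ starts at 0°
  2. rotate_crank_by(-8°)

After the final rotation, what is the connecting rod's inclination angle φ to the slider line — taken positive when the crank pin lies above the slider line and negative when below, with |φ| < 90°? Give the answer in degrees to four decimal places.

set_geometry: r = 16 mm, L = 261 mm, e = 8 mm; θ ← 0°
rotate_crank_by(-8°): θ ← 0° -8° = -8°
crank pin P = (r cos θ, r sin θ) = (15.844289, -2.226770)
h = r sin θ − e = -2.226770 − 8 = -10.226770
sin φ = h / L = -10.226770 / 261 = -0.03918303
φ = arcsin(-0.03918303) = -2.245597°

-2.2456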